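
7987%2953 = 2081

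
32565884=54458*598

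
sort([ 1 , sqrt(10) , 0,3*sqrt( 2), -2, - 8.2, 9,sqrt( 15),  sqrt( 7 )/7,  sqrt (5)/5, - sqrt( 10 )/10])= [ - 8.2,- 2, - sqrt(  10)/10,0, sqrt( 7 )/7,sqrt( 5 )/5,1 , sqrt(10 ),  sqrt( 15), 3*sqrt( 2), 9] 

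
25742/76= 338 + 27/38 = 338.71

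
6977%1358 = 187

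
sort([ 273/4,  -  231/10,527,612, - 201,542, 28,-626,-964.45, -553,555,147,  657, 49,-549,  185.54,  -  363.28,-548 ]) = [ - 964.45,  -  626 ,  -  553, - 549, - 548, - 363.28, - 201,-231/10  ,  28, 49, 273/4,147,185.54 , 527, 542, 555,  612,657]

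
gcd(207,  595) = 1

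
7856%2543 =227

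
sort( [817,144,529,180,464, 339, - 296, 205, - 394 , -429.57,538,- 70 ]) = [ - 429.57, - 394, - 296,  -  70,144,180, 205, 339,464,529 , 538 , 817] 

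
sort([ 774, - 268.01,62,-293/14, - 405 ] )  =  [ - 405, - 268.01, - 293/14 , 62,774] 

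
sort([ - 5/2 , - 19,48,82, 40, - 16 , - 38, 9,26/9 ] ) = [ - 38, - 19,-16, - 5/2,  26/9,  9,  40,48, 82]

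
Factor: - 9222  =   - 2^1*3^1*29^1*53^1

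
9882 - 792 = 9090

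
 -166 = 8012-8178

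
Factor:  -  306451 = -19^1*127^2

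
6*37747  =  226482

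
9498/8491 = 1+1007/8491 = 1.12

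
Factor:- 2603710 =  - 2^1*5^1*83^1 *3137^1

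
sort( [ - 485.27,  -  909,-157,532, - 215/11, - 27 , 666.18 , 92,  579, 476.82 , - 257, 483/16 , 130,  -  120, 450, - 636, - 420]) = [ - 909, - 636, - 485.27,- 420, - 257, - 157,- 120, - 27, - 215/11,483/16,92,130, 450, 476.82,532, 579,666.18 ] 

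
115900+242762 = 358662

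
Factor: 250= 2^1 * 5^3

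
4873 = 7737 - 2864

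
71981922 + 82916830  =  154898752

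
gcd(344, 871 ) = 1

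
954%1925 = 954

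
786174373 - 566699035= 219475338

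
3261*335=1092435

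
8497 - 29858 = - 21361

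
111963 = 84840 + 27123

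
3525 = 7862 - 4337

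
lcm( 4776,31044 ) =62088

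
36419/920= 36419/920 = 39.59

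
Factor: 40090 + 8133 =48223 = 7^1 * 83^2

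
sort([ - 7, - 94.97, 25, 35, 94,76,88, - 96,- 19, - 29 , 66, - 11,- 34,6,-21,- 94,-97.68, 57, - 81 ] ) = [ - 97.68, - 96, - 94.97, - 94,  -  81, -34, - 29 , - 21,  -  19, - 11, - 7,6,25, 35, 57,66 , 76 , 88,94 ]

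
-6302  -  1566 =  - 7868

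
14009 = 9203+4806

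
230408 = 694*332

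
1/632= 1/632=0.00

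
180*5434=978120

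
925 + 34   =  959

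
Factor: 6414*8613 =2^1 * 3^4*11^1*29^1 *1069^1 = 55243782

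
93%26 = 15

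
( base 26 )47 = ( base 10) 111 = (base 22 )51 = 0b1101111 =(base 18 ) 63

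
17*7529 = 127993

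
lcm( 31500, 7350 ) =220500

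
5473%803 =655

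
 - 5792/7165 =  - 5792/7165 = - 0.81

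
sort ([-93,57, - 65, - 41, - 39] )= [  -  93, - 65, - 41,-39, 57]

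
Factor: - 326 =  - 2^1*163^1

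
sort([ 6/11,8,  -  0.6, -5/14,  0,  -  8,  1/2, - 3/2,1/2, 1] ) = [  -  8,-3/2, - 0.6, -5/14, 0, 1/2, 1/2 , 6/11 , 1, 8]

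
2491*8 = 19928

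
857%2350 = 857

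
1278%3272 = 1278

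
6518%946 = 842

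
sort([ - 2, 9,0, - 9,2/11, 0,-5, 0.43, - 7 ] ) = [ - 9,-7,  -  5, - 2,0, 0, 2/11,0.43, 9 ] 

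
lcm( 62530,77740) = 2876380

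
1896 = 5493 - 3597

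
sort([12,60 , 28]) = [12 , 28 , 60] 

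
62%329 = 62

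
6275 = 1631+4644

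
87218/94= 927 + 40/47  =  927.85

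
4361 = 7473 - 3112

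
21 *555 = 11655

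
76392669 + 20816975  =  97209644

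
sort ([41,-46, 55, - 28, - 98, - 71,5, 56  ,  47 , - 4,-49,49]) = [-98, - 71, - 49,- 46, - 28 , -4, 5, 41, 47,49, 55, 56]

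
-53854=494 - 54348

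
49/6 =8+1/6 = 8.17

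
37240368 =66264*562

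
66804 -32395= 34409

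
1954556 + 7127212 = 9081768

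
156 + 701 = 857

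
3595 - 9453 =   -  5858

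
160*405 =64800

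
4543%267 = 4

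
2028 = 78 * 26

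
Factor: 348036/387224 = 897/998 = 2^ ( -1 )*3^1*13^1*23^1 * 499^( - 1)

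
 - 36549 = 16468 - 53017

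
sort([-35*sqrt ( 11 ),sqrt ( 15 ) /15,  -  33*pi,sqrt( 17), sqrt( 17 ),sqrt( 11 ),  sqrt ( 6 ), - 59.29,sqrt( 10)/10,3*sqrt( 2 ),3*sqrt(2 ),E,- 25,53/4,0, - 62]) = [ - 35*sqrt (11 ), - 33 * pi,- 62,-59.29,  -  25,0,sqrt(15)/15,sqrt( 10)/10, sqrt( 6),E, sqrt( 11),sqrt( 17 ),sqrt( 17),3*sqrt( 2 ),3*sqrt( 2),  53/4]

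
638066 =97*6578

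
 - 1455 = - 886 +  - 569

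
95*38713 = 3677735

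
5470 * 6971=38131370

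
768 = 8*96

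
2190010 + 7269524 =9459534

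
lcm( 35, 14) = 70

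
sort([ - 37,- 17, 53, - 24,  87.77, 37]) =[ -37, - 24,  -  17,37 , 53,87.77]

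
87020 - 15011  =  72009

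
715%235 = 10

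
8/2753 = 8/2753 = 0.00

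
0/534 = 0=0.00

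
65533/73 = 897 + 52/73= 897.71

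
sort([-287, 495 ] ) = [  -  287,495]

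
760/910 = 76/91 = 0.84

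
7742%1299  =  1247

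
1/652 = 1/652 = 0.00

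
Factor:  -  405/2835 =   -  7^( - 1) = - 1/7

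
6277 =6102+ 175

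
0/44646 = 0 = 0.00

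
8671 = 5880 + 2791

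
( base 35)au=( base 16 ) 17C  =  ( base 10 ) 380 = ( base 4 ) 11330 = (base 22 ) h6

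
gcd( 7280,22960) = 560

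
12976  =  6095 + 6881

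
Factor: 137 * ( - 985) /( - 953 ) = 134945/953 =5^1*137^1*197^1*953^( - 1)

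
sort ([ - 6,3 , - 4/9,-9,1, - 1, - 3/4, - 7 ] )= [-9, - 7, - 6, - 1, - 3/4, - 4/9,1,3] 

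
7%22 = 7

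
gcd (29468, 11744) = 4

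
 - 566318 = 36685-603003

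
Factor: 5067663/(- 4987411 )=-3^1 * 11^( - 1)*13^( - 1)*29^1*31^1*1879^1 *34877^(-1)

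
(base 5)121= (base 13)2a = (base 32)14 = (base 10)36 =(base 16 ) 24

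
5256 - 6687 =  - 1431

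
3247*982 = 3188554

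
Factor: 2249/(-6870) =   -  2^(-1 ) *3^ ( - 1)*5^( - 1)*13^1*173^1*229^( - 1) 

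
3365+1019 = 4384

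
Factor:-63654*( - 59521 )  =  2^1*3^1 * 7^1*11^1*103^2*773^1 =3788749734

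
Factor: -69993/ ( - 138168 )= 77/152 = 2^( - 3 ) * 7^1*11^1*19^( - 1)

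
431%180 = 71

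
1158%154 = 80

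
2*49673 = 99346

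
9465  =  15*631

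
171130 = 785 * 218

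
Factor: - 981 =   -  3^2*109^1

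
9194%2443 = 1865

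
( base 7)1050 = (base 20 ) ii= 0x17A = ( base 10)378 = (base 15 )1A3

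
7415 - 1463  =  5952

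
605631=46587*13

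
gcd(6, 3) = 3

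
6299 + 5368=11667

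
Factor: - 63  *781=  - 3^2*7^1*11^1*71^1   =  -49203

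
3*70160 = 210480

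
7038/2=3519 = 3519.00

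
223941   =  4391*51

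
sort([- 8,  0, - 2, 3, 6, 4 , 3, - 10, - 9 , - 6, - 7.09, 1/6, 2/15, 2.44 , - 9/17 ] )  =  [ - 10, - 9, - 8, - 7.09,-6 ,-2, - 9/17, 0, 2/15,1/6, 2.44,3,3 , 4,6] 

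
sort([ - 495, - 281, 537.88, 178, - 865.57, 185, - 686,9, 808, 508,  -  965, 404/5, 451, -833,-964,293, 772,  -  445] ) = [ - 965, - 964,- 865.57, - 833, - 686, - 495,  -  445, - 281, 9, 404/5, 178, 185, 293, 451,508,  537.88, 772,808 ]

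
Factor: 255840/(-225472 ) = - 615/542 = -2^(  -  1) * 3^1*5^1*41^1*271^( - 1 ) 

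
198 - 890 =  -692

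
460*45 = 20700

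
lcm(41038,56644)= 4021724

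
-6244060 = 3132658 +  - 9376718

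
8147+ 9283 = 17430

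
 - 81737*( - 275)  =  22477675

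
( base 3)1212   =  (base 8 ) 62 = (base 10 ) 50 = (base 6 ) 122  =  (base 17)2G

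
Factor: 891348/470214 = 2^1*3^(  -  1 )*151^( - 1)*173^( - 1)*74279^1 = 148558/78369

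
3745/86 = 3745/86 =43.55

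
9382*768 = 7205376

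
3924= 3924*1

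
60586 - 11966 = 48620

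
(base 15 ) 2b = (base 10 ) 41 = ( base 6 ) 105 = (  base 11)38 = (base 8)51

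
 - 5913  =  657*( - 9)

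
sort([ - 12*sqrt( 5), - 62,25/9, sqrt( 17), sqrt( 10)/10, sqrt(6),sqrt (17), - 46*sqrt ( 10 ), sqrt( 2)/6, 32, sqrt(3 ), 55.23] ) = [ - 46*sqrt( 10), - 62,-12 * sqrt( 5),  sqrt( 2 ) /6, sqrt( 10 )/10, sqrt( 3 ),sqrt(6 )  ,  25/9,sqrt( 17 ), sqrt( 17),  32,  55.23] 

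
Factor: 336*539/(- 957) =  - 2^4*7^3*29^( - 1)  =  -5488/29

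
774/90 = 43/5 = 8.60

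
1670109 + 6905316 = 8575425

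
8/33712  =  1/4214= 0.00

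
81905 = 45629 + 36276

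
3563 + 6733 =10296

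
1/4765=1/4765 = 0.00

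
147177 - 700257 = -553080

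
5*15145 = 75725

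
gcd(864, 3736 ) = 8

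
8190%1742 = 1222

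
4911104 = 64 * 76736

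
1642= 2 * 821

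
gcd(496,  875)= 1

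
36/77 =36/77=0.47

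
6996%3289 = 418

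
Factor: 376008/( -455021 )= - 2^3*3^1*7^( - 1 ) * 15667^1*65003^ ( - 1 )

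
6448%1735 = 1243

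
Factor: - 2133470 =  - 2^1* 5^1 * 191^1*1117^1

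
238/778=119/389 = 0.31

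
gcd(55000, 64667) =1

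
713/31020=713/31020 =0.02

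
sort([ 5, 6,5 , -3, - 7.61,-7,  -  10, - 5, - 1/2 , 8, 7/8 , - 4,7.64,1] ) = [-10,-7.61, - 7 ,-5, - 4 ,-3, - 1/2,7/8, 1,5, 5,6,7.64,8 ]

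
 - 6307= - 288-6019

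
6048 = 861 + 5187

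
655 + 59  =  714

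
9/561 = 3/187 = 0.02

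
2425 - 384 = 2041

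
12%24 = 12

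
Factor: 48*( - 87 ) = - 4176 = - 2^4*3^2*29^1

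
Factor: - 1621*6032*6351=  - 2^4*3^1*13^1*29^2*73^1*1621^1   =  - 62099265072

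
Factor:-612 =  - 2^2 * 3^2 *17^1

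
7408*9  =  66672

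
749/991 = 749/991 = 0.76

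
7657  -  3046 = 4611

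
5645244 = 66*85534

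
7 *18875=132125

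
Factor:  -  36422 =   -  2^1*18211^1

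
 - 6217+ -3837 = - 10054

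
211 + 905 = 1116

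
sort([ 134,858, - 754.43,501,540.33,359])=[  -  754.43,134 , 359,  501,540.33,858]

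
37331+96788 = 134119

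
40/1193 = 40/1193 = 0.03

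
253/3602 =253/3602 = 0.07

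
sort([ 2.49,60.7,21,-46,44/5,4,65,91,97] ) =[-46, 2.49, 4,44/5, 21, 60.7,65, 91,  97]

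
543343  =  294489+248854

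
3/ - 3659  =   - 3/3659 =-  0.00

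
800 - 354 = 446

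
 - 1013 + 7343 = 6330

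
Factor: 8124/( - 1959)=- 2708/653 = - 2^2*653^( - 1 )*677^1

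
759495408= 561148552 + 198346856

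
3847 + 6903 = 10750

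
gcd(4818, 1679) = 73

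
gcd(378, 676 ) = 2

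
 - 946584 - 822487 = -1769071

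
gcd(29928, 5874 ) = 6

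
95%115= 95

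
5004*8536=42714144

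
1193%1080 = 113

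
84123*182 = 15310386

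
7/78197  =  1/11171 = 0.00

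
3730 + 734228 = 737958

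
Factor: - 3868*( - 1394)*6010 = 32405871920 =2^4*5^1*17^1*41^1*601^1*967^1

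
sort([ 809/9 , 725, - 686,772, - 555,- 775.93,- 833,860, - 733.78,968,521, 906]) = [ -833,  -  775.93, - 733.78, - 686, - 555, 809/9,521,  725,772, 860,906, 968]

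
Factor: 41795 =5^1 *13^1*643^1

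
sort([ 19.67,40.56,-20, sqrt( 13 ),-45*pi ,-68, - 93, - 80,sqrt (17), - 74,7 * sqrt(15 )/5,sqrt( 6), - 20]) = [ - 45*pi, - 93, - 80, - 74,  -  68, - 20,  -  20, sqrt ( 6 ) , sqrt( 13),sqrt( 17), 7*sqrt( 15 )/5,19.67, 40.56]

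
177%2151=177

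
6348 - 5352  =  996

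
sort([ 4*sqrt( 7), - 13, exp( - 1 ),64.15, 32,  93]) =[ - 13 , exp(  -  1) , 4*sqrt ( 7 ), 32, 64.15,93 ] 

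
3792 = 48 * 79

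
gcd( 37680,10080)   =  240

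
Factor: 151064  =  2^3*23^1*821^1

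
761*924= 703164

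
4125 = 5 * 825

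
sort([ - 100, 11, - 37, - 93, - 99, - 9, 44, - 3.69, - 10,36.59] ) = [  -  100  ,- 99, - 93 , - 37, - 10, - 9, - 3.69,11, 36.59, 44] 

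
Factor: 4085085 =3^1 * 5^1 * 29^1 * 9391^1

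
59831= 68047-8216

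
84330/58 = 42165/29 = 1453.97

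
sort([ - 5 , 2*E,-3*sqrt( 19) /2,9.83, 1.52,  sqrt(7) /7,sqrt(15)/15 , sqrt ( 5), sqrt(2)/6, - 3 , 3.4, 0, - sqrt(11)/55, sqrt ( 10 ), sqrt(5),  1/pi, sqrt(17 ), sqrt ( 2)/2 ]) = [-3*sqrt (19 ) /2,-5 ,  -  3, - sqrt( 11 )/55, 0 , sqrt( 2)/6,sqrt(15 )/15,1/pi, sqrt ( 7)/7,sqrt(2) /2, 1.52,sqrt(5 ),sqrt(5),sqrt(10),3.4,  sqrt(17),2*E, 9.83] 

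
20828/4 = 5207 = 5207.00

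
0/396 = 0 = 0.00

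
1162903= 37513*31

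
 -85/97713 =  - 1+97628/97713 = - 0.00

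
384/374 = 192/187 = 1.03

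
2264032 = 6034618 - 3770586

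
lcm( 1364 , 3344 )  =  103664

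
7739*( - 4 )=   -  30956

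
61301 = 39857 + 21444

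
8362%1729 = 1446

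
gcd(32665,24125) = 5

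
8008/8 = 1001 = 1001.00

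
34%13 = 8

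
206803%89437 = 27929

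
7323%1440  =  123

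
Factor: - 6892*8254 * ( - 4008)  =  2^6*3^1*167^1*1723^1 * 4127^1 = 228001364544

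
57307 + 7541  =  64848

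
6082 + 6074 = 12156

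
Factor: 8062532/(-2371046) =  - 4031266/1185523= - 2^1*1185523^ ( -1)*2015633^1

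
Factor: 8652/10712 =2^( - 1 )*3^1 * 7^1*13^( - 1 ) = 21/26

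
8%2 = 0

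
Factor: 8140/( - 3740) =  - 17^ ( - 1)*37^1=- 37/17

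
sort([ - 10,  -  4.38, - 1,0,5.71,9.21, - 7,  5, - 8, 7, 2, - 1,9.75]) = [ - 10,-8, - 7, -4.38, - 1, - 1,0,2, 5,  5.71,7 , 9.21, 9.75 ] 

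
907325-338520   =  568805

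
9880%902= 860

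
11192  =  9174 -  - 2018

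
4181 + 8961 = 13142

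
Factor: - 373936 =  - 2^4*23371^1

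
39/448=39/448 = 0.09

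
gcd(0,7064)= 7064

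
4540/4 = 1135  =  1135.00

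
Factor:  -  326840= - 2^3*5^1*8171^1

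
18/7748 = 9/3874 =0.00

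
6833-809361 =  - 802528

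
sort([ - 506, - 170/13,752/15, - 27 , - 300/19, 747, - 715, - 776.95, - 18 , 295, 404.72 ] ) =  [  -  776.95, - 715, - 506, - 27, - 18, - 300/19, - 170/13, 752/15,295,404.72,  747 ]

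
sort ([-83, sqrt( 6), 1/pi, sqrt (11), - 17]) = [ - 83, - 17,1/pi , sqrt( 6),sqrt(11) ] 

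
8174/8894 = 4087/4447=0.92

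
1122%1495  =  1122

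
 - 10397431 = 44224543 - 54621974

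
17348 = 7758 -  - 9590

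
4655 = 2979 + 1676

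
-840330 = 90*( - 9337 ) 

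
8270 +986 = 9256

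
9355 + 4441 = 13796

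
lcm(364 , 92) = 8372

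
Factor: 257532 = 2^2*3^1  *11^1 * 1951^1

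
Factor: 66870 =2^1  *3^2*5^1*743^1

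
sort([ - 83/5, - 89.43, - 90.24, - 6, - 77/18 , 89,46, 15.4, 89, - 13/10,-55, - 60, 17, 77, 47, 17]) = [ -90.24, -89.43 , - 60, - 55, - 83/5, - 6, - 77/18,  -  13/10, 15.4, 17, 17,46, 47, 77, 89, 89] 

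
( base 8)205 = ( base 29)4H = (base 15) 8d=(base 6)341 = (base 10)133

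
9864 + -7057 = 2807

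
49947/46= 1085 + 37/46 = 1085.80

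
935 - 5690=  - 4755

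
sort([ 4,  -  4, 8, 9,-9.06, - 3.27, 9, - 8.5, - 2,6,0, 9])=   [ - 9.06, - 8.5, - 4,-3.27, - 2,0,4, 6, 8,9,9,9 ] 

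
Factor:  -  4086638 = -2^1 * 619^1 * 3301^1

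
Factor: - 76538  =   - 2^1*7^2*11^1*71^1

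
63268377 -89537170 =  - 26268793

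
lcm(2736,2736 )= 2736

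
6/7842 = 1/1307 = 0.00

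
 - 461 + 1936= 1475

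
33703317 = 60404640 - 26701323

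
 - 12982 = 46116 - 59098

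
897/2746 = 897/2746 = 0.33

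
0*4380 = 0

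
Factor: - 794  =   - 2^1 * 397^1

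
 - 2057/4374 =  - 1 + 2317/4374=   - 0.47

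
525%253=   19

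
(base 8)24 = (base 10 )20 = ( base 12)18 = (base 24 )k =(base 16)14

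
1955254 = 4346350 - 2391096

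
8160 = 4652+3508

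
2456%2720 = 2456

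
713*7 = 4991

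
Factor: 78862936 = 2^3*127^1*77621^1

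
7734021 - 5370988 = 2363033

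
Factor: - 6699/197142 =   -  2^ ( - 1)*7^1 * 103^(  -  1 ) =- 7/206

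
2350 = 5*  470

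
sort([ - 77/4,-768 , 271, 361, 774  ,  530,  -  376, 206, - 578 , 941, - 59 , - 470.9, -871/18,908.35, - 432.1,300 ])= [ - 768, -578, - 470.9,-432.1, - 376, - 59 , - 871/18, - 77/4, 206,  271, 300 , 361  ,  530, 774,908.35,941] 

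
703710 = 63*11170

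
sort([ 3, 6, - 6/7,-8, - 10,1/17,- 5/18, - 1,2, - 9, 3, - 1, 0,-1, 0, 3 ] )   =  [ - 10,-9, - 8, - 1, - 1,  -  1, - 6/7, - 5/18,  0,  0,1/17, 2,3, 3  ,  3, 6 ] 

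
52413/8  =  6551 + 5/8= 6551.62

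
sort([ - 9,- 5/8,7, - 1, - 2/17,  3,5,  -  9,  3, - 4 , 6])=[ - 9, - 9,  -  4, -1 ,-5/8, - 2/17,3,3, 5, 6,7]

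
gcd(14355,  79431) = 957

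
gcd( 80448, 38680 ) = 8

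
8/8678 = 4/4339 = 0.00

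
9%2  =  1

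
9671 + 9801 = 19472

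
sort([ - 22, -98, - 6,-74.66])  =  [ - 98, - 74.66, - 22,-6] 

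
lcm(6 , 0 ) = 0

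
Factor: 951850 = 2^1*5^2*19037^1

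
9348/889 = 9348/889=10.52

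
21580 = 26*830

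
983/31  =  31+ 22/31 = 31.71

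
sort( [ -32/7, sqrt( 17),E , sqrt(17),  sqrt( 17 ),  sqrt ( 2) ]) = [-32/7,sqrt ( 2), E,sqrt( 17), sqrt( 17) , sqrt ( 17 ) ]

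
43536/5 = 43536/5 = 8707.20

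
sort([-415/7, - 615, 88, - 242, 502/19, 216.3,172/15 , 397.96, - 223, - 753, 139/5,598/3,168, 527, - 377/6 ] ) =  [ - 753, - 615, - 242  , - 223, - 377/6, - 415/7, 172/15, 502/19,139/5 , 88,168, 598/3, 216.3,397.96 , 527]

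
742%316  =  110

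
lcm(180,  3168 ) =15840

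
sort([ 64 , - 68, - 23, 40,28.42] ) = [ - 68,-23, 28.42, 40 , 64] 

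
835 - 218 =617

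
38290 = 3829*10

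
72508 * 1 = 72508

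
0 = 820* 0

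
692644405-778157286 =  - 85512881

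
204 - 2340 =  -2136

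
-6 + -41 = -47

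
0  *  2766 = 0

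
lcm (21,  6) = 42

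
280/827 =280/827= 0.34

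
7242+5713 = 12955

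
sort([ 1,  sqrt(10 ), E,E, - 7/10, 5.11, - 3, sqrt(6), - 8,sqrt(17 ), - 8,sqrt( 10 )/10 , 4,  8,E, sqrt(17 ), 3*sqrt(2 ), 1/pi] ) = [ - 8, - 8, - 3, - 7/10,sqrt( 10)/10, 1/pi, 1, sqrt( 6)  ,  E, E,E, sqrt(10),4, sqrt( 17 ),sqrt(17 ), 3*sqrt( 2 )  ,  5.11, 8]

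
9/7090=9/7090  =  0.00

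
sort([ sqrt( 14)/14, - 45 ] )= [ - 45,sqrt (14 ) /14 ]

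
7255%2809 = 1637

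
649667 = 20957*31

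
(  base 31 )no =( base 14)3A9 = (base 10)737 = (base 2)1011100001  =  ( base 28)q9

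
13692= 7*1956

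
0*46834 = 0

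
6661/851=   6661/851 = 7.83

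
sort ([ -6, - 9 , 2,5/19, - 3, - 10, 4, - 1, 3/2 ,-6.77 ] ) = [-10, - 9, - 6.77, - 6 ,-3, - 1,5/19, 3/2, 2,4]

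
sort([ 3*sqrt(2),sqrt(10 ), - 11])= [- 11,  sqrt(10) , 3 * sqrt ( 2)]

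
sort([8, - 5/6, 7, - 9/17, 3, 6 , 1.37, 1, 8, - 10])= [-10, - 5/6, - 9/17 , 1, 1.37,3, 6,7,8,  8]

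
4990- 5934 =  - 944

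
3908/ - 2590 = - 2 + 636/1295 = - 1.51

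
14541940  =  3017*4820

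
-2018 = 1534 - 3552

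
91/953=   91/953 = 0.10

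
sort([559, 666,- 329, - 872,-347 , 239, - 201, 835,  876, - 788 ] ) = [ - 872,- 788,-347,-329,-201, 239, 559,666, 835,876 ]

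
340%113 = 1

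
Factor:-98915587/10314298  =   - 2^(-1)*61^1 * 149^1 * 811^( -1 )*6359^(  -  1 )*10883^1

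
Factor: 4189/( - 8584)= - 2^( - 3)*29^(- 1 )*37^(-1) * 59^1 * 71^1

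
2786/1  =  2786=2786.00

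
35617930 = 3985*8938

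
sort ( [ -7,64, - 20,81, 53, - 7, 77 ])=[ - 20, - 7, - 7, 53,  64, 77, 81 ] 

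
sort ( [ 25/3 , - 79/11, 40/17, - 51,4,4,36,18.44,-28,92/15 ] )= [ - 51, - 28, - 79/11,  40/17,4 , 4, 92/15,25/3,  18.44,36]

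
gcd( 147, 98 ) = 49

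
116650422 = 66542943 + 50107479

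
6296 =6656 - 360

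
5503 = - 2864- - 8367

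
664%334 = 330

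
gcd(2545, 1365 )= 5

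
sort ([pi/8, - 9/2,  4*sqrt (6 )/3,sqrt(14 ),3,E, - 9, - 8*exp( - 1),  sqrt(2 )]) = [ - 9,-9/2,  -  8*exp(  -  1), pi/8, sqrt(2 ),E,  3, 4*sqrt(6)/3, sqrt( 14 ) ] 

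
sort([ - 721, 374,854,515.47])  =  [ - 721, 374 , 515.47, 854 ]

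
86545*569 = 49244105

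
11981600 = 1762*6800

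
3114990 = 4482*695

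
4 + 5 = 9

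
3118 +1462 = 4580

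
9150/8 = 4575/4 = 1143.75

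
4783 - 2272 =2511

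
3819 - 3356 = 463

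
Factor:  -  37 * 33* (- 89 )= 3^1*11^1*37^1*89^1= 108669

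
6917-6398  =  519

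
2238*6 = 13428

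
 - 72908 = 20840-93748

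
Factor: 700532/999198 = 2^1*3^( - 2)*7^1*127^1*197^1*55511^(-1)  =  350266/499599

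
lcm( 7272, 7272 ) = 7272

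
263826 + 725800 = 989626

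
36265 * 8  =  290120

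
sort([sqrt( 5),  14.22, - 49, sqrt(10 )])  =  [ -49,sqrt ( 5),sqrt(10),14.22] 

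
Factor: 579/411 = 193/137 = 137^( - 1 )*193^1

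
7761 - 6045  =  1716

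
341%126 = 89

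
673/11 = 673/11 = 61.18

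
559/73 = 7 +48/73= 7.66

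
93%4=1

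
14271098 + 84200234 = 98471332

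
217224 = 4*54306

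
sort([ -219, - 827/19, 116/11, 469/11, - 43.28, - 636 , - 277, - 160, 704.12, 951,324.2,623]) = [-636,  -  277, - 219, - 160 , - 827/19, - 43.28,116/11,  469/11, 324.2, 623 , 704.12, 951]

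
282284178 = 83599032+198685146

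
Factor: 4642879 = 853^1*5443^1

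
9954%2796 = 1566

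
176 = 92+84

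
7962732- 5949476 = 2013256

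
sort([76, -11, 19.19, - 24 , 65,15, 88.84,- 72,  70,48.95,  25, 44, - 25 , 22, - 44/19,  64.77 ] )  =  [ - 72,  -  25, - 24, - 11,  -  44/19,15,19.19, 22, 25,  44,48.95, 64.77,65, 70,76, 88.84]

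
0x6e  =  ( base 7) 215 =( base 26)46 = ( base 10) 110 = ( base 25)4A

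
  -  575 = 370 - 945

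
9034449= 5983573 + 3050876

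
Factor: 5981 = 5981^1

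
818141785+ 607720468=1425862253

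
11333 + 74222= 85555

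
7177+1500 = 8677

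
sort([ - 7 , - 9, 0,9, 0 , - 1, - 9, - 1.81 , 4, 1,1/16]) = [-9, - 9, - 7 , - 1.81, -1 , 0, 0, 1/16,1, 4, 9]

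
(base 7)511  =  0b11111101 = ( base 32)7t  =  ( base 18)E1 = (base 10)253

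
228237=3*76079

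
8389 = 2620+5769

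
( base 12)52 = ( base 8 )76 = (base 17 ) 3b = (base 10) 62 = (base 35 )1R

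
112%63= 49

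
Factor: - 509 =-509^1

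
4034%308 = 30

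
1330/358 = 665/179  =  3.72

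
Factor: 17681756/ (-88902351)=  - 2^2*3^( - 2)*23^1*192193^1*9878039^(- 1) 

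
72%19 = 15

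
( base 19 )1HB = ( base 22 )19d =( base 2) 1010110111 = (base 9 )852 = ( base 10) 695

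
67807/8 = 67807/8 = 8475.88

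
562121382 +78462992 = 640584374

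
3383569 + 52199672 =55583241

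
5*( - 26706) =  - 133530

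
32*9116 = 291712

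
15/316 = 15/316=0.05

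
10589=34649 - 24060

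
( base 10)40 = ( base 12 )34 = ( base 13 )31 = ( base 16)28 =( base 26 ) 1E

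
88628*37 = 3279236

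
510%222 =66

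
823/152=823/152=5.41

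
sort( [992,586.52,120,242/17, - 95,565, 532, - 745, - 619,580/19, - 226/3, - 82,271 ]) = [ - 745, - 619 , -95, - 82, - 226/3, 242/17,580/19,  120,271,532,565  ,  586.52,992]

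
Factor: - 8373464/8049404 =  - 2^1*11^( - 1 )*16631^( -1 )* 95153^1 = - 190306/182941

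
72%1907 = 72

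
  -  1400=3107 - 4507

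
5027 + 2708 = 7735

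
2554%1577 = 977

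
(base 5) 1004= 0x81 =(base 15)89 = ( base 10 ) 129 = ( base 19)6F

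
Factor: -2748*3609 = - 9917532 = - 2^2*3^3* 229^1*401^1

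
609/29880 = 203/9960   =  0.02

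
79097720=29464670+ 49633050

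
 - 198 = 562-760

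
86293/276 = 312 + 181/276 =312.66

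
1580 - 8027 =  - 6447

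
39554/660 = 19777/330 = 59.93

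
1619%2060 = 1619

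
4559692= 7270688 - 2710996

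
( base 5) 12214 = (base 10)934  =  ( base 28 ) 15A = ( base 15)424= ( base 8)1646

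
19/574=19/574 = 0.03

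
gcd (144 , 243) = 9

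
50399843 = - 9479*(-5317)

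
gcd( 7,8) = 1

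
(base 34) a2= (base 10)342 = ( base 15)17C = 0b101010110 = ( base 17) 132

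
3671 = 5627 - 1956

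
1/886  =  1/886 = 0.00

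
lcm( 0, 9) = 0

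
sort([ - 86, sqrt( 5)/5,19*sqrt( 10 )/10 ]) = [ - 86, sqrt(  5 ) /5, 19*sqrt(10)/10]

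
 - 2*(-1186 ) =2372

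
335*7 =2345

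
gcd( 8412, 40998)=6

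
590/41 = 590/41 = 14.39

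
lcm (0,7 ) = 0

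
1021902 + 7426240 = 8448142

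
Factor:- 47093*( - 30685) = 5^1*17^1*19^2*47093^1 = 1445048705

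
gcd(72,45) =9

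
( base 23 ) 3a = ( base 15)54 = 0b1001111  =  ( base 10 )79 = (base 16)4f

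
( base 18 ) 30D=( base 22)20H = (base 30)12p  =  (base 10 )985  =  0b1111011001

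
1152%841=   311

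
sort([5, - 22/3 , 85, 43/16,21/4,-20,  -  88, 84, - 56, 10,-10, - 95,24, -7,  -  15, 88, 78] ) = [ - 95, - 88,-56 , - 20, - 15, - 10, - 22/3, - 7, 43/16, 5, 21/4, 10, 24,78  ,  84, 85, 88] 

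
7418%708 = 338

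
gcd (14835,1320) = 15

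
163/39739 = 163/39739 = 0.00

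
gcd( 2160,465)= 15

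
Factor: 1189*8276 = 2^2*29^1*41^1*2069^1 = 9840164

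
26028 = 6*4338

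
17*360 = 6120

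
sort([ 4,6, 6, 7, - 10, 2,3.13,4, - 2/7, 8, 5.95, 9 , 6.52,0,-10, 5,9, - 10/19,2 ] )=[ - 10, - 10,  -  10/19,-2/7,0, 2, 2, 3.13,4,4, 5, 5.95, 6,  6,  6.52,7, 8,9,9 ] 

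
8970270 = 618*14515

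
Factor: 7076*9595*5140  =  2^4*5^2*19^1*29^1* 61^1*101^1*257^1 = 348976290800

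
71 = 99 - 28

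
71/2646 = 71/2646 = 0.03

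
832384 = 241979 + 590405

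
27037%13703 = 13334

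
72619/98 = 741 + 1/98 = 741.01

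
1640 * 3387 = 5554680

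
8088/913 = 8 + 784/913   =  8.86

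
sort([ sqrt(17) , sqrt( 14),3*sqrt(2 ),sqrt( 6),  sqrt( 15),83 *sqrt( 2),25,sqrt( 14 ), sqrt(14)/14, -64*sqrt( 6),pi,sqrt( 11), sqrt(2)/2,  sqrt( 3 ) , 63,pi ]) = [ - 64 *sqrt(6 ),sqrt( 14)/14,sqrt( 2)/2,sqrt( 3)  ,  sqrt( 6),pi,pi,sqrt ( 11), sqrt(14 ), sqrt( 14), sqrt( 15 ),sqrt( 17),3*sqrt( 2 ),25 , 63, 83*sqrt( 2 ) ] 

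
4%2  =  0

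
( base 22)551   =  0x9e3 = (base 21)5FB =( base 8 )4743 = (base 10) 2531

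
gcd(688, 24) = 8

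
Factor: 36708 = 2^2*3^1* 7^1*19^1*23^1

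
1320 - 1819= -499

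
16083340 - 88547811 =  - 72464471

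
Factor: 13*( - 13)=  - 169 = - 13^2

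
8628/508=16 + 125/127=16.98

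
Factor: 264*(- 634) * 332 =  - 55568832  =  - 2^6*3^1*11^1*83^1*317^1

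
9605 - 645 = 8960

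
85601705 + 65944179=151545884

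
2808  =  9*312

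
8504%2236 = 1796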